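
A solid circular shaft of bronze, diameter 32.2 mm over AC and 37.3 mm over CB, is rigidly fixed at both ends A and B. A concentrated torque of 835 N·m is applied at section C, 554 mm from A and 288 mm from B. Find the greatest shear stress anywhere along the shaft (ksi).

9.22 ksi

Compatibility: T_A·a/J_AC = T_B·b/J_CB with T_A + T_B = T₀.
J_AC = 1.06×10^-7 m⁴, J_CB = 1.90×10^-7 m⁴, so T_A = T₀·(J_AC/a)/((J_AC/a)+(J_CB/b)) = 187.1 N·m, T_B = 647.9 N·m.
τ in each portion: τ_AC = 2.85×10^7 Pa, τ_CB = 6.36×10^7 Pa; maximum is in CB.
τ_max = T_CB·r/J = 647.9·0.0186/1.90×10^-7 = 6.359×10^7 Pa.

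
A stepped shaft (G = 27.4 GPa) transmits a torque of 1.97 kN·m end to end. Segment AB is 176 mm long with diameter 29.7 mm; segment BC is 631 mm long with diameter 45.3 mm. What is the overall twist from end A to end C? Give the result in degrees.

J_AB = π(0.0297)⁴/32 = 7.64×10^-8 m⁴; J_BC = π(0.0453)⁴/32 = 4.13×10^-7 m⁴.
θ = (T/G)·Σ L_i/J_i = (1970/27.4×10⁹)·(0.176/7.64×10^-8 + 0.631/4.13×10^-7) = 0.2754 rad.

15.8°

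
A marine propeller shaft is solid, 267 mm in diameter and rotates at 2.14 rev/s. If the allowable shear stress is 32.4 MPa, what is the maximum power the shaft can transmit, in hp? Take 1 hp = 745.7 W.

2180 hp

J = πd⁴/32 = π(0.267)⁴/32 = 4.989×10^-4 m⁴.
T_max = τ_allow·J/r = 3.24×10^7 × 4.989×10^-4 / 0.134 = 121100 N·m.
ω = 2π·2.14 = 13.45 rad/s, so P_max = T_max·ω = 1.628×10^6 W.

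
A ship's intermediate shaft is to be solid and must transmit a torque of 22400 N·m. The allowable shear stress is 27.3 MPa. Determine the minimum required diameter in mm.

161 mm

For a solid shaft τ_max = 16T/(πd³), so d = (16T/(π τ_allow))^(1/3) = (16·22400/(π·2.73×10^7))^(1/3) = 0.1611 m.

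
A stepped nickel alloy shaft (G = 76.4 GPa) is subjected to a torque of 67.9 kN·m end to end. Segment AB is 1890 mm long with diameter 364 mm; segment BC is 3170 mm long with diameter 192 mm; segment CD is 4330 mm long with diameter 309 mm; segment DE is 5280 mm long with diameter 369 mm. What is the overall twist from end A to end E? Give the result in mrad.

29.0 mrad

J_AB = π(0.364)⁴/32 = 1.72×10^-3 m⁴; J_BC = π(0.192)⁴/32 = 1.33×10^-4 m⁴; J_CD = π(0.309)⁴/32 = 8.95×10^-4 m⁴; J_DE = π(0.369)⁴/32 = 1.82×10^-3 m⁴.
θ = (T/G)·Σ L_i/J_i = (67900/76.4×10⁹)·(1.89/1.72×10^-3 + 3.17/1.33×10^-4 + 4.33/8.95×10^-4 + 5.28/1.82×10^-3) = 0.02897 rad.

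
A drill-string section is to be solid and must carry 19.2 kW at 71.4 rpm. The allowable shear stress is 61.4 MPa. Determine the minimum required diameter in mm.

ω = 2π·71.4/60 = 7.477 rad/s, so T = P/ω = 19.2×10³ / 7.477 = 2568 N·m.
For a solid shaft τ_max = 16T/(πd³), so d = (16T/(π τ_allow))^(1/3) = (16·2568/(π·6.14×10^7))^(1/3) = 0.05972 m.

59.7 mm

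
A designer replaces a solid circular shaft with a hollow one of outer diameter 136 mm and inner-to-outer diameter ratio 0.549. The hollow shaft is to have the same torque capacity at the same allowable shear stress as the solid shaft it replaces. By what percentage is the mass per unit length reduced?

Equal τ_max and T ⇒ the solid shaft needs d_s³ = d_o³(1−k⁴), so d_s = 136·(1−0.549⁴)^(1/3) = 131.8 mm.
Area ratio A_h/A_s = d_o²(1−k²)/d_s² = (1−k²)/(1−k⁴)^(2/3) = 0.7444.
Mass saving = 1 − 0.7444 = 25.6 %.

25.6 %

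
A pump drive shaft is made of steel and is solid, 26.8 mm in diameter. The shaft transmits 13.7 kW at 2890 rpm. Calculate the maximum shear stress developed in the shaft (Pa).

ω = 2π·2890/60 = 302.6 rad/s, so T = P/ω = 13.7×10³ / 302.6 = 45.27 N·m.
J = πd⁴/32 = π(0.0268)⁴/32 = 5.065×10^-8 m⁴.
τ_max = T·r/J = 45.27 × 0.0134 / 5.065×10^-8 = 1.198×10^7 Pa.

1.20e7 Pa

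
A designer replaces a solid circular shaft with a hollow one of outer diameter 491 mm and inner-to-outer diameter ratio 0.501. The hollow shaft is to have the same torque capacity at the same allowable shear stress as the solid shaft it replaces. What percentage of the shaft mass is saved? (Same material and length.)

21.8 %

Equal τ_max and T ⇒ the solid shaft needs d_s³ = d_o³(1−k⁴), so d_s = 491·(1−0.501⁴)^(1/3) = 480.5 mm.
Area ratio A_h/A_s = d_o²(1−k²)/d_s² = (1−k²)/(1−k⁴)^(2/3) = 0.7822.
Mass saving = 1 − 0.7822 = 21.8 %.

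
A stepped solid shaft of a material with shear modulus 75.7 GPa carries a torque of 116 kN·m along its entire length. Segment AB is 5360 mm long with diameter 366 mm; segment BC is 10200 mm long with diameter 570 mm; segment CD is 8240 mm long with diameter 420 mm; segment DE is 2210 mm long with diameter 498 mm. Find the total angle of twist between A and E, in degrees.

J_AB = π(0.366)⁴/32 = 1.76×10^-3 m⁴; J_BC = π(0.570)⁴/32 = 0.0104 m⁴; J_CD = π(0.420)⁴/32 = 3.05×10^-3 m⁴; J_DE = π(0.498)⁴/32 = 6.04×10^-3 m⁴.
θ = (T/G)·Σ L_i/J_i = (116000/75.7×10⁹)·(5.36/1.76×10^-3 + 10.2/0.0104 + 8.24/3.05×10^-3 + 2.21/6.04×10^-3) = 0.01086 rad.

0.622°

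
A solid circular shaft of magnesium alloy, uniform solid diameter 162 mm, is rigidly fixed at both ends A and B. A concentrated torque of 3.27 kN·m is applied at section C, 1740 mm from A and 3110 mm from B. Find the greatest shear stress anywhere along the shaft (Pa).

2.51e6 Pa

With uniform GJ and both ends fixed, compatibility θ_AC = θ_CB gives T_A·a = T_B·b, together with T_A + T_B = T₀.
T_A = T₀·b/(a+b) = 3270·3110/4850 = 2097 N·m; T_B = 1173 N·m.
τ in each portion: τ_AC = 2.51×10^6 Pa, τ_CB = 1.41×10^6 Pa; maximum is in AC.
τ_max = T_AC·r/J = 2097·0.0810/6.76×10^-5 = 2.512×10^6 Pa.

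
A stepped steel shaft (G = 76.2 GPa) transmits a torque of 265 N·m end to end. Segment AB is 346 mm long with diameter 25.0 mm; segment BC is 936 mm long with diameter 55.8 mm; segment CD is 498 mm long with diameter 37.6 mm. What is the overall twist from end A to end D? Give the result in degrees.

J_AB = π(0.0250)⁴/32 = 3.83×10^-8 m⁴; J_BC = π(0.0558)⁴/32 = 9.52×10^-7 m⁴; J_CD = π(0.0376)⁴/32 = 1.96×10^-7 m⁴.
θ = (T/G)·Σ L_i/J_i = (265.0/76.2×10⁹)·(0.346/3.83×10^-8 + 0.936/9.52×10^-7 + 0.498/1.96×10^-7) = 0.04362 rad.

2.50°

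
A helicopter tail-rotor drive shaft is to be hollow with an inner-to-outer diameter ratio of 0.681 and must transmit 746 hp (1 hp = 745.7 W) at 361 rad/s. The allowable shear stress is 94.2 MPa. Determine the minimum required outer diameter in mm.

ω = 361 rad/s, so T = P/ω = 746×745.7 / 361.0 = 1541 N·m.
For a hollow shaft with d_i/d_o = 0.681: τ_max = 16T/(π d_o³ (1−k⁴)), so d_o = [16T/(π τ_allow (1−k⁴))]^(1/3) = [16·1541/(π·9.42×10^7·0.7849)]^(1/3) = 0.04735 m.

47.3 mm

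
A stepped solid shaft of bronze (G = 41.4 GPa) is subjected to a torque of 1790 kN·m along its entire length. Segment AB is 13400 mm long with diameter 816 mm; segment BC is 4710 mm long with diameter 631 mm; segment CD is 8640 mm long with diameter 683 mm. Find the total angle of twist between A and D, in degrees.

J_AB = π(0.816)⁴/32 = 0.0435 m⁴; J_BC = π(0.631)⁴/32 = 0.0156 m⁴; J_CD = π(0.683)⁴/32 = 0.0214 m⁴.
θ = (T/G)·Σ L_i/J_i = (1.790e6/41.4×10⁹)·(13.4/0.0435 + 4.71/0.0156 + 8.64/0.0214) = 0.04388 rad.

2.51°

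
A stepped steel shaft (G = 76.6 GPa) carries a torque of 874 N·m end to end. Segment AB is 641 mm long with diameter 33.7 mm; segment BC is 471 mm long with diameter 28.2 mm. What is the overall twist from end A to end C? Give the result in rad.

0.144 rad

J_AB = π(0.0337)⁴/32 = 1.27×10^-7 m⁴; J_BC = π(0.0282)⁴/32 = 6.21×10^-8 m⁴.
θ = (T/G)·Σ L_i/J_i = (874.0/76.6×10⁹)·(0.641/1.27×10^-7 + 0.471/6.21×10^-8) = 0.1443 rad.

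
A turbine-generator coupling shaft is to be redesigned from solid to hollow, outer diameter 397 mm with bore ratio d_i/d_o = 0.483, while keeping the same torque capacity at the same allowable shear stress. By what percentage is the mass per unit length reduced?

Equal τ_max and T ⇒ the solid shaft needs d_s³ = d_o³(1−k⁴), so d_s = 397·(1−0.483⁴)^(1/3) = 389.7 mm.
Area ratio A_h/A_s = d_o²(1−k²)/d_s² = (1−k²)/(1−k⁴)^(2/3) = 0.7959.
Mass saving = 1 − 0.7959 = 20.4 %.

20.4 %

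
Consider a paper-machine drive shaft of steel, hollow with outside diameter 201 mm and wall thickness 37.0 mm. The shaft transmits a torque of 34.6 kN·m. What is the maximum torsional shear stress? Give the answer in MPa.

J = π(d_o⁴ − d_i⁴)/32 = π(0.201⁴ − 0.127⁴)/32 = 1.347×10^-4 m⁴.
τ_max = T·r/J = 34600 × 0.101 / 1.347×10^-4 = 2.581×10^7 Pa.

25.8 MPa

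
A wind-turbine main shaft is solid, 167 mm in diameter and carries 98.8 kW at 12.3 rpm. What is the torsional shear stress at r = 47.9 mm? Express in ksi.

6.98 ksi

ω = 2π·12.3/60 = 1.288 rad/s, so T = P/ω = 98.8×10³ / 1.288 = 76700 N·m.
J = πd⁴/32 = π(0.167)⁴/32 = 7.636×10^-5 m⁴.
Shear stress varies linearly with radius: τ = T·r/J = 76700 × 0.0479 / 7.636×10^-5 = 4.812×10^7 Pa.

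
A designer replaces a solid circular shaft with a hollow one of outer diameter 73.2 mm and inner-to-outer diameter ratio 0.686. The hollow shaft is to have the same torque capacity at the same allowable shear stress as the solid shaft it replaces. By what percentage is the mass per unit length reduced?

Equal τ_max and T ⇒ the solid shaft needs d_s³ = d_o³(1−k⁴), so d_s = 73.2·(1−0.686⁴)^(1/3) = 67.34 mm.
Area ratio A_h/A_s = d_o²(1−k²)/d_s² = (1−k²)/(1−k⁴)^(2/3) = 0.6256.
Mass saving = 1 − 0.6256 = 37.4 %.

37.4 %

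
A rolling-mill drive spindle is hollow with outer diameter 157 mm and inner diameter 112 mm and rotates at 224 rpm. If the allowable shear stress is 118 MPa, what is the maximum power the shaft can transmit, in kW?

1560 kW

J = π(d_o⁴ − d_i⁴)/32 = π(0.157⁴ − 0.112⁴)/32 = 4.420×10^-5 m⁴.
T_max = τ_allow·J/r = 1.18×10^8 × 4.420×10^-5 / 0.0785 = 66440 N·m.
ω = 2π·224/60 = 23.46 rad/s, so P_max = T_max·ω = 1.559×10^6 W.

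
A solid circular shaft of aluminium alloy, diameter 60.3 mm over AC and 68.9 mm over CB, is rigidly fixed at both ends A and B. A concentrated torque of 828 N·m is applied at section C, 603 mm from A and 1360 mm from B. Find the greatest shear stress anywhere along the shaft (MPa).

11.0 MPa

Compatibility: T_A·a/J_AC = T_B·b/J_CB with T_A + T_B = T₀.
J_AC = 1.30×10^-6 m⁴, J_CB = 2.21×10^-6 m⁴, so T_A = T₀·(J_AC/a)/((J_AC/a)+(J_CB/b)) = 471.6 N·m, T_B = 356.4 N·m.
τ in each portion: τ_AC = 1.10×10^7 Pa, τ_CB = 5.55×10^6 Pa; maximum is in AC.
τ_max = T_AC·r/J = 471.6·0.0301/1.30×10^-6 = 1.095×10^7 Pa.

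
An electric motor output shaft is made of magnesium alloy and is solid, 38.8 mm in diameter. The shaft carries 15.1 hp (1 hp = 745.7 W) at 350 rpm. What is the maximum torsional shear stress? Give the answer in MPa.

26.8 MPa

ω = 2π·350/60 = 36.65 rad/s, so T = P/ω = 15.1×745.7 / 36.65 = 307.2 N·m.
J = πd⁴/32 = π(0.0388)⁴/32 = 2.225×10^-7 m⁴.
τ_max = T·r/J = 307.2 × 0.0194 / 2.225×10^-7 = 2.679×10^7 Pa.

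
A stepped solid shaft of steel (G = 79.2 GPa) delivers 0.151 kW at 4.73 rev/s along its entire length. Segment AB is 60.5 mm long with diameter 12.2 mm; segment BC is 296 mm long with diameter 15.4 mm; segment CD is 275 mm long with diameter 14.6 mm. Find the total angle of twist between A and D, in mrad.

ω = 2π·4.73 = 29.72 rad/s, so T = P/ω = 0.151×10³ / 29.72 = 5.081 N·m.
J_AB = π(0.0122)⁴/32 = 2.17×10^-9 m⁴; J_BC = π(0.0154)⁴/32 = 5.52×10^-9 m⁴; J_CD = π(0.0146)⁴/32 = 4.46×10^-9 m⁴.
θ = (T/G)·Σ L_i/J_i = (5.081/79.2×10⁹)·(0.0605/2.17×10^-9 + 0.296/5.52×10^-9 + 0.275/4.46×10^-9) = 9.178×10^-3 rad.

9.18 mrad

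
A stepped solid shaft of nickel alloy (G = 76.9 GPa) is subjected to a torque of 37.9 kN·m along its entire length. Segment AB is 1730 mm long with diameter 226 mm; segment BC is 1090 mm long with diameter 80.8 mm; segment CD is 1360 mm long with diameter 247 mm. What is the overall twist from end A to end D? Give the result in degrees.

7.65°

J_AB = π(0.226)⁴/32 = 2.56×10^-4 m⁴; J_BC = π(0.0808)⁴/32 = 4.18×10^-6 m⁴; J_CD = π(0.247)⁴/32 = 3.65×10^-4 m⁴.
θ = (T/G)·Σ L_i/J_i = (37900/76.9×10⁹)·(1.73/2.56×10^-4 + 1.09/4.18×10^-6 + 1.36/3.65×10^-4) = 0.1335 rad.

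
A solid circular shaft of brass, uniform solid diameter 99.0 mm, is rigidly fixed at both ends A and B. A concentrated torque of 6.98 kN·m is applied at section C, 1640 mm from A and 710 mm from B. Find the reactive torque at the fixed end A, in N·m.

With uniform GJ and both ends fixed, compatibility θ_AC = θ_CB gives T_A·a = T_B·b, together with T_A + T_B = T₀.
T_A = T₀·b/(a+b) = 6980·710/2350 = 2109 N·m; T_B = 4871 N·m.

2110 N·m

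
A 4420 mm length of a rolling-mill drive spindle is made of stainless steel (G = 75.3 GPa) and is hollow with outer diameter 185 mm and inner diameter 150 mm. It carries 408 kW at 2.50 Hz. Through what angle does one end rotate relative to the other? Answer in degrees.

ω = 2π·2.50 = 15.71 rad/s, so T = P/ω = 408×10³ / 15.71 = 25970 N·m.
J = π(d_o⁴ − d_i⁴)/32 = π(0.185⁴ − 0.150⁴)/32 = 6.530×10^-5 m⁴.
θ = T·L/(G·J) = 25970 × 4.42 / (75.3×10⁹ × 6.530×10^-5) = 0.02335 rad.

1.34°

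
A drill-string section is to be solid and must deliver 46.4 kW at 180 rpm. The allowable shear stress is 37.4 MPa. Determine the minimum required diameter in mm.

69.5 mm

ω = 2π·180/60 = 18.85 rad/s, so T = P/ω = 46.4×10³ / 18.85 = 2462 N·m.
For a solid shaft τ_max = 16T/(πd³), so d = (16T/(π τ_allow))^(1/3) = (16·2462/(π·3.74×10^7))^(1/3) = 0.06947 m.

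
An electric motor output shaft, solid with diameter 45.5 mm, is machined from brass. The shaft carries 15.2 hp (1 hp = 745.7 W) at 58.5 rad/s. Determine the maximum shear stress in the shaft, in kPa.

ω = 58.5 rad/s, so T = P/ω = 15.2×745.7 / 58.50 = 193.8 N·m.
J = πd⁴/32 = π(0.0455)⁴/32 = 4.208×10^-7 m⁴.
τ_max = T·r/J = 193.8 × 0.0227 / 4.208×10^-7 = 1.048×10^7 Pa.

10500 kPa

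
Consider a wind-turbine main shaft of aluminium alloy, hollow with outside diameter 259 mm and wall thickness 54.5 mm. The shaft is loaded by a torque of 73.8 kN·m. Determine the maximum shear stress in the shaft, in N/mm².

J = π(d_o⁴ − d_i⁴)/32 = π(0.259⁴ − 0.150⁴)/32 = 3.921×10^-4 m⁴.
τ_max = T·r/J = 73800 × 0.130 / 3.921×10^-4 = 2.438×10^7 Pa.

24.4 N/mm²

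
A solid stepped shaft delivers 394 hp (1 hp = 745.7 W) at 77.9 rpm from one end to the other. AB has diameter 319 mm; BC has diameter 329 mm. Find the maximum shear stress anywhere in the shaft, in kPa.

ω = 2π·77.9/60 = 8.158 rad/s, so T = P/ω = 394×745.7 / 8.158 = 36020 N·m.
Under the same torque, τ_max = 16T/(πd³) is largest where d is smallest — segment AB (d = 319 mm).
τ_max = 16·36020/(π·(0.319)³) = 5.651×10^6 Pa.

5650 kPa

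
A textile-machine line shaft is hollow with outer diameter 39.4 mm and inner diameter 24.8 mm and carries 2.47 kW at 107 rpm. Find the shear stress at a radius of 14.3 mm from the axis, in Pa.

1.58e7 Pa

ω = 2π·107/60 = 11.21 rad/s, so T = P/ω = 2.47×10³ / 11.21 = 220.4 N·m.
J = π(d_o⁴ − d_i⁴)/32 = π(0.0394⁴ − 0.0248⁴)/32 = 1.994×10^-7 m⁴.
Shear stress varies linearly with radius: τ = T·r/J = 220.4 × 0.0143 / 1.994×10^-7 = 1.580×10^7 Pa.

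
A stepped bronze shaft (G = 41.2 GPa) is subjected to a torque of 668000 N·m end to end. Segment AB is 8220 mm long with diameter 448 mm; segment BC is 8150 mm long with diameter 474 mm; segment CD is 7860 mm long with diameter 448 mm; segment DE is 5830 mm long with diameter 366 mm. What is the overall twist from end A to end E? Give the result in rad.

0.146 rad

J_AB = π(0.448)⁴/32 = 3.95×10^-3 m⁴; J_BC = π(0.474)⁴/32 = 4.96×10^-3 m⁴; J_CD = π(0.448)⁴/32 = 3.95×10^-3 m⁴; J_DE = π(0.366)⁴/32 = 1.76×10^-3 m⁴.
θ = (T/G)·Σ L_i/J_i = (668000/41.2×10⁹)·(8.22/3.95×10^-3 + 8.15/4.96×10^-3 + 7.86/3.95×10^-3 + 5.83/1.76×10^-3) = 0.1462 rad.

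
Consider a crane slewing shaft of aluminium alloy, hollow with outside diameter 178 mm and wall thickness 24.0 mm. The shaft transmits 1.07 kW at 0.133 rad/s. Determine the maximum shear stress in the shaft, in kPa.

ω = 0.133 rad/s, so T = P/ω = 1.07×10³ / 0.1330 = 8045 N·m.
J = π(d_o⁴ − d_i⁴)/32 = π(0.178⁴ − 0.130⁴)/32 = 7.052×10^-5 m⁴.
τ_max = T·r/J = 8045 × 0.0890 / 7.052×10^-5 = 1.015×10^7 Pa.

10200 kPa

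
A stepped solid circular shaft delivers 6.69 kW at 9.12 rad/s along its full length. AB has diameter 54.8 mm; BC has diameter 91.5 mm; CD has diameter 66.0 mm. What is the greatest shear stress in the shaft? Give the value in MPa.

ω = 9.12 rad/s, so T = P/ω = 6.69×10³ / 9.120 = 733.6 N·m.
Under the same torque, τ_max = 16T/(πd³) is largest where d is smallest — segment AB (d = 54.8 mm).
τ_max = 16·733.6/(π·(0.0548)³) = 2.270×10^7 Pa.

22.7 MPa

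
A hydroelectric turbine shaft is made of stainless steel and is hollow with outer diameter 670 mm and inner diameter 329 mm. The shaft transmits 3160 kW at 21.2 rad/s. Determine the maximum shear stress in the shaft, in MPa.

2.68 MPa

ω = 21.2 rad/s, so T = P/ω = 3160×10³ / 21.20 = 149100 N·m.
J = π(d_o⁴ − d_i⁴)/32 = π(0.670⁴ − 0.329⁴)/32 = 0.01863 m⁴.
τ_max = T·r/J = 149100 × 0.335 / 0.01863 = 2.680×10^6 Pa.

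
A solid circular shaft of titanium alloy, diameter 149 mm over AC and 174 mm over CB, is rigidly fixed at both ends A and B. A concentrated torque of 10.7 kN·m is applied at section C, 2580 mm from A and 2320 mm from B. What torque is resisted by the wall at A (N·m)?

Compatibility: T_A·a/J_AC = T_B·b/J_CB with T_A + T_B = T₀.
J_AC = 4.84×10^-5 m⁴, J_CB = 9.00×10^-5 m⁴, so T_A = T₀·(J_AC/a)/((J_AC/a)+(J_CB/b)) = 3487 N·m, T_B = 7213 N·m.

3490 N·m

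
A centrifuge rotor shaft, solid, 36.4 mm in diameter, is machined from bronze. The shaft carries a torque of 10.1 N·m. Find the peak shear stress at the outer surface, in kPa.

1070 kPa

J = πd⁴/32 = π(0.0364)⁴/32 = 1.723×10^-7 m⁴.
τ_max = T·r/J = 10.10 × 0.0182 / 1.723×10^-7 = 1.067×10^6 Pa.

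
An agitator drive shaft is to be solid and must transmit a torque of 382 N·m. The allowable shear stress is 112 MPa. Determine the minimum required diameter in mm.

For a solid shaft τ_max = 16T/(πd³), so d = (16T/(π τ_allow))^(1/3) = (16·382.0/(π·1.12×10^8))^(1/3) = 0.02590 m.

25.9 mm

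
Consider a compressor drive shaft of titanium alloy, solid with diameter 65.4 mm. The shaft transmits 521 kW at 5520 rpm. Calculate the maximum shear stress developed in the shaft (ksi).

ω = 2π·5520/60 = 578.1 rad/s, so T = P/ω = 521×10³ / 578.1 = 901.3 N·m.
J = πd⁴/32 = π(0.0654)⁴/32 = 1.796×10^-6 m⁴.
τ_max = T·r/J = 901.3 × 0.0327 / 1.796×10^-6 = 1.641×10^7 Pa.

2.38 ksi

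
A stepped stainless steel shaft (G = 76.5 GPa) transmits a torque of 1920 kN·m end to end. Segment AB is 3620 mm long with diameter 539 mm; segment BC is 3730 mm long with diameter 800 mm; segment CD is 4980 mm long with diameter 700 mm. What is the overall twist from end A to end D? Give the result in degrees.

1.07°

J_AB = π(0.539)⁴/32 = 8.29×10^-3 m⁴; J_BC = π(0.800)⁴/32 = 0.0402 m⁴; J_CD = π(0.700)⁴/32 = 0.0236 m⁴.
θ = (T/G)·Σ L_i/J_i = (1.920e6/76.5×10⁹)·(3.62/8.29×10^-3 + 3.73/0.0402 + 4.98/0.0236) = 0.01860 rad.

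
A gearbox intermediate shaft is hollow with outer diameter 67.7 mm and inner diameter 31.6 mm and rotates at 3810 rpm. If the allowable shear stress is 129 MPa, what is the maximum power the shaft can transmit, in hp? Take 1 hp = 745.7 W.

4010 hp

J = π(d_o⁴ − d_i⁴)/32 = π(0.0677⁴ − 0.0316⁴)/32 = 1.964×10^-6 m⁴.
T_max = τ_allow·J/r = 1.29×10^8 × 1.964×10^-6 / 0.0338 = 7486 N·m.
ω = 2π·3810/60 = 399.0 rad/s, so P_max = T_max·ω = 2.987×10^6 W.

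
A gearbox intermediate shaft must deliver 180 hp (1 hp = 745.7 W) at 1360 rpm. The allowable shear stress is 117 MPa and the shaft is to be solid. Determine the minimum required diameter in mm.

34.5 mm

ω = 2π·1360/60 = 142.4 rad/s, so T = P/ω = 180×745.7 / 142.4 = 942.5 N·m.
For a solid shaft τ_max = 16T/(πd³), so d = (16T/(π τ_allow))^(1/3) = (16·942.5/(π·1.17×10^8))^(1/3) = 0.03449 m.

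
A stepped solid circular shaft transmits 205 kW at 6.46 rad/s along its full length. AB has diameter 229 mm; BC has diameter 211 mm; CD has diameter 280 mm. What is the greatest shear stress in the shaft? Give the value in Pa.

1.72e7 Pa

ω = 6.46 rad/s, so T = P/ω = 205×10³ / 6.460 = 31730 N·m.
Under the same torque, τ_max = 16T/(πd³) is largest where d is smallest — segment BC (d = 211 mm).
τ_max = 16·31730/(π·(0.211)³) = 1.720×10^7 Pa.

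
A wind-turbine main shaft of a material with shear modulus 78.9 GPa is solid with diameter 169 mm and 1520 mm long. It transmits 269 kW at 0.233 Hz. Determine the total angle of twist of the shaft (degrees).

ω = 2π·0.233 = 1.464 rad/s, so T = P/ω = 269×10³ / 1.464 = 183700 N·m.
J = πd⁴/32 = π(0.169)⁴/32 = 8.008×10^-5 m⁴.
θ = T·L/(G·J) = 183700 × 1.52 / (78.9×10⁹ × 8.008×10^-5) = 0.04420 rad.

2.53°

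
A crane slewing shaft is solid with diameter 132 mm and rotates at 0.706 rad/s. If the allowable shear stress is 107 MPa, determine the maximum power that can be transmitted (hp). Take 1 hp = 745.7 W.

45.7 hp

J = πd⁴/32 = π(0.132)⁴/32 = 2.981×10^-5 m⁴.
T_max = τ_allow·J/r = 1.07×10^8 × 2.981×10^-5 / 0.0660 = 48320 N·m.
ω = 0.706 rad/s, so P_max = T_max·ω = 3.411×10^4 W.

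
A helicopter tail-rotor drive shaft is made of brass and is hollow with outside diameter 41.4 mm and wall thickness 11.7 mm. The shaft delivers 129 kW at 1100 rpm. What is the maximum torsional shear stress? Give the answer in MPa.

ω = 2π·1100/60 = 115.2 rad/s, so T = P/ω = 129×10³ / 115.2 = 1120 N·m.
J = π(d_o⁴ − d_i⁴)/32 = π(0.0414⁴ − 0.0180⁴)/32 = 2.781×10^-7 m⁴.
τ_max = T·r/J = 1120 × 0.0207 / 2.781×10^-7 = 8.336×10^7 Pa.

83.4 MPa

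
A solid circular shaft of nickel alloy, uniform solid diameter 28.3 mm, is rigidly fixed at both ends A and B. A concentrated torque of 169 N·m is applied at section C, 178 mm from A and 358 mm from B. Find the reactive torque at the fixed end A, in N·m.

With uniform GJ and both ends fixed, compatibility θ_AC = θ_CB gives T_A·a = T_B·b, together with T_A + T_B = T₀.
T_A = T₀·b/(a+b) = 169.0·358/536.0 = 112.9 N·m; T_B = 56.12 N·m.

113 N·m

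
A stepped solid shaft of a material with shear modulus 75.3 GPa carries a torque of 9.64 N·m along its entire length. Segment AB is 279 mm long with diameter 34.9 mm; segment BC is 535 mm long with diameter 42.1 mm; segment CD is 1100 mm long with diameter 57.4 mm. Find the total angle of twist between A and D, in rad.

5.99e-4 rad

J_AB = π(0.0349)⁴/32 = 1.46×10^-7 m⁴; J_BC = π(0.0421)⁴/32 = 3.08×10^-7 m⁴; J_CD = π(0.0574)⁴/32 = 1.07×10^-6 m⁴.
θ = (T/G)·Σ L_i/J_i = (9.640/75.3×10⁹)·(0.279/1.46×10^-7 + 0.535/3.08×10^-7 + 1.10/1.07×10^-6) = 5.995×10^-4 rad.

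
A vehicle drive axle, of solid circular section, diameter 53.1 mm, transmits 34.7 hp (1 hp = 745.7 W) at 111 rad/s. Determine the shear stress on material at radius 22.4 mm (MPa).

ω = 111 rad/s, so T = P/ω = 34.7×745.7 / 111.0 = 233.1 N·m.
J = πd⁴/32 = π(0.0531)⁴/32 = 7.805×10^-7 m⁴.
Shear stress varies linearly with radius: τ = T·r/J = 233.1 × 0.0224 / 7.805×10^-7 = 6.690×10^6 Pa.

6.69 MPa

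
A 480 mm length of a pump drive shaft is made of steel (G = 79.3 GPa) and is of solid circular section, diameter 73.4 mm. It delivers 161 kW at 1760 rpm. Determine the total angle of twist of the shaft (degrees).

ω = 2π·1760/60 = 184.3 rad/s, so T = P/ω = 161×10³ / 184.3 = 873.5 N·m.
J = πd⁴/32 = π(0.0734)⁴/32 = 2.850×10^-6 m⁴.
θ = T·L/(G·J) = 873.5 × 0.480 / (79.3×10⁹ × 2.850×10^-6) = 1.856×10^-3 rad.

0.106°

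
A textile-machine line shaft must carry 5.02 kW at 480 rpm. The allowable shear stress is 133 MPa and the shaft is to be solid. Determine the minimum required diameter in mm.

15.6 mm

ω = 2π·480/60 = 50.27 rad/s, so T = P/ω = 5.02×10³ / 50.27 = 99.87 N·m.
For a solid shaft τ_max = 16T/(πd³), so d = (16T/(π τ_allow))^(1/3) = (16·99.87/(π·1.33×10^8))^(1/3) = 0.01564 m.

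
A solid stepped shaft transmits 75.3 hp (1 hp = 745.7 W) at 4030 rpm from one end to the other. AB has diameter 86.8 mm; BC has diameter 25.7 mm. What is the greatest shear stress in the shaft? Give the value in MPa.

39.9 MPa

ω = 2π·4030/60 = 422.0 rad/s, so T = P/ω = 75.3×745.7 / 422.0 = 133.1 N·m.
Under the same torque, τ_max = 16T/(πd³) is largest where d is smallest — segment BC (d = 25.7 mm).
τ_max = 16·133.1/(π·(0.0257)³) = 3.992×10^7 Pa.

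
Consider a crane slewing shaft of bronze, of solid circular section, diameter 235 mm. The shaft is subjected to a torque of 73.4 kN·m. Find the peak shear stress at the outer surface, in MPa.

28.8 MPa

J = πd⁴/32 = π(0.235)⁴/32 = 2.994×10^-4 m⁴.
τ_max = T·r/J = 73400 × 0.117 / 2.994×10^-4 = 2.880×10^7 Pa.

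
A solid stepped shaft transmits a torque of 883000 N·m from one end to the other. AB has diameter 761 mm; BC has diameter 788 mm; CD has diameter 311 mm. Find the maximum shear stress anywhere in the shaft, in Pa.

Under the same torque, τ_max = 16T/(πd³) is largest where d is smallest — segment CD (d = 311 mm).
τ_max = 16·883000/(π·(0.311)³) = 1.495×10^8 Pa.

1.50e8 Pa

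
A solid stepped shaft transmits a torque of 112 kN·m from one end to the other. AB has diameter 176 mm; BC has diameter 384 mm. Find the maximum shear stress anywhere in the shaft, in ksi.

Under the same torque, τ_max = 16T/(πd³) is largest where d is smallest — segment AB (d = 176 mm).
τ_max = 16·112000/(π·(0.176)³) = 1.046×10^8 Pa.

15.2 ksi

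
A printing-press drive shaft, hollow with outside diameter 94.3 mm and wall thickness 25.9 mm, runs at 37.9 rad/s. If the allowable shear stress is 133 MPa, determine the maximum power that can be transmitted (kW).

796 kW

J = π(d_o⁴ − d_i⁴)/32 = π(0.0943⁴ − 0.0425⁴)/32 = 7.443×10^-6 m⁴.
T_max = τ_allow·J/r = 1.33×10^8 × 7.443×10^-6 / 0.0471 = 21000 N·m.
ω = 37.9 rad/s, so P_max = T_max·ω = 7.957×10^5 W.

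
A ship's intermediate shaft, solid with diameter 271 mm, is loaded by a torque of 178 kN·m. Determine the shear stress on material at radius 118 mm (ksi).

5.75 ksi

J = πd⁴/32 = π(0.271)⁴/32 = 5.295×10^-4 m⁴.
Shear stress varies linearly with radius: τ = T·r/J = 178000 × 0.118 / 5.295×10^-4 = 3.967×10^7 Pa.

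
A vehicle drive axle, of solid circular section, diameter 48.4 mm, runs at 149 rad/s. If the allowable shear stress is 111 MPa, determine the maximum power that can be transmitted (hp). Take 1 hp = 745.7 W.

494 hp

J = πd⁴/32 = π(0.0484)⁴/32 = 5.387×10^-7 m⁴.
T_max = τ_allow·J/r = 1.11×10^8 × 5.387×10^-7 / 0.0242 = 2471 N·m.
ω = 149 rad/s, so P_max = T_max·ω = 3.682×10^5 W.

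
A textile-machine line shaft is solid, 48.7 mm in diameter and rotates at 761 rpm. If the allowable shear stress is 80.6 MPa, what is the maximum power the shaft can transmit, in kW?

146 kW

J = πd⁴/32 = π(0.0487)⁴/32 = 5.522×10^-7 m⁴.
T_max = τ_allow·J/r = 8.06×10^7 × 5.522×10^-7 / 0.0244 = 1828 N·m.
ω = 2π·761/60 = 79.69 rad/s, so P_max = T_max·ω = 1.457×10^5 W.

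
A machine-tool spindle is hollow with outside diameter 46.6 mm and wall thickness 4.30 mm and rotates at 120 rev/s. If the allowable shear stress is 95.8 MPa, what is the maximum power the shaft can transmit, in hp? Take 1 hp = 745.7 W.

J = π(d_o⁴ − d_i⁴)/32 = π(0.0466⁴ − 0.0380⁴)/32 = 2.583×10^-7 m⁴.
T_max = τ_allow·J/r = 9.58×10^7 × 2.583×10^-7 / 0.0233 = 1062 N·m.
ω = 2π·120 = 754.0 rad/s, so P_max = T_max·ω = 8.006×10^5 W.

1070 hp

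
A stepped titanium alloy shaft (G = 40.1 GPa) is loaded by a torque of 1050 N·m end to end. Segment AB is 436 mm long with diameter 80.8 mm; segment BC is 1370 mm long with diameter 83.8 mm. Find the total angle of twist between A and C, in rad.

J_AB = π(0.0808)⁴/32 = 4.18×10^-6 m⁴; J_BC = π(0.0838)⁴/32 = 4.84×10^-6 m⁴.
θ = (T/G)·Σ L_i/J_i = (1050/40.1×10⁹)·(0.436/4.18×10^-6 + 1.37/4.84×10^-6) = 0.01014 rad.

0.0101 rad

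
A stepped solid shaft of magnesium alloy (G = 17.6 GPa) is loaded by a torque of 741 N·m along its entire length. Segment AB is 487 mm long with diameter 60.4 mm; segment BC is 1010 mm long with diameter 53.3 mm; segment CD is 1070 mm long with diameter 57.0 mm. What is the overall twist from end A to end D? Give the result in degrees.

J_AB = π(0.0604)⁴/32 = 1.31×10^-6 m⁴; J_BC = π(0.0533)⁴/32 = 7.92×10^-7 m⁴; J_CD = π(0.0570)⁴/32 = 1.04×10^-6 m⁴.
θ = (T/G)·Σ L_i/J_i = (741.0/17.6×10⁹)·(0.487/1.31×10^-6 + 1.01/7.92×10^-7 + 1.07/1.04×10^-6) = 0.1128 rad.

6.46°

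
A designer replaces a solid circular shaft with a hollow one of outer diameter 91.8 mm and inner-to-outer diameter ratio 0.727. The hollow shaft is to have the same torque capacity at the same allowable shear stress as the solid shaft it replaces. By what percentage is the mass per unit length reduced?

Equal τ_max and T ⇒ the solid shaft needs d_s³ = d_o³(1−k⁴), so d_s = 91.8·(1−0.727⁴)^(1/3) = 82.30 mm.
Area ratio A_h/A_s = d_o²(1−k²)/d_s² = (1−k²)/(1−k⁴)^(2/3) = 0.5865.
Mass saving = 1 − 0.5865 = 41.3 %.

41.3 %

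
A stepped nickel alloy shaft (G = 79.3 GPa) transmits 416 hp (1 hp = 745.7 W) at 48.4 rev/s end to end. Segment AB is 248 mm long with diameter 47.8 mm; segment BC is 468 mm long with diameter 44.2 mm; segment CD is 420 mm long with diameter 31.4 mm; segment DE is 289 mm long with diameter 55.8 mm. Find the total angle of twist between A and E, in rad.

ω = 2π·48.4 = 304.1 rad/s, so T = P/ω = 416×745.7 / 304.1 = 1020 N·m.
J_AB = π(0.0478)⁴/32 = 5.13×10^-7 m⁴; J_BC = π(0.0442)⁴/32 = 3.75×10^-7 m⁴; J_CD = π(0.0314)⁴/32 = 9.54×10^-8 m⁴; J_DE = π(0.0558)⁴/32 = 9.52×10^-7 m⁴.
θ = (T/G)·Σ L_i/J_i = (1020/79.3×10⁹)·(0.248/5.13×10^-7 + 0.468/3.75×10^-7 + 0.420/9.54×10^-8 + 0.289/9.52×10^-7) = 0.08281 rad.

0.0828 rad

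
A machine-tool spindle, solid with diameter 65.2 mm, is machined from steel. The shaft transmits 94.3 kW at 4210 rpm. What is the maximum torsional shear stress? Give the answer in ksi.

0.570 ksi

ω = 2π·4210/60 = 440.9 rad/s, so T = P/ω = 94.3×10³ / 440.9 = 213.9 N·m.
J = πd⁴/32 = π(0.0652)⁴/32 = 1.774×10^-6 m⁴.
τ_max = T·r/J = 213.9 × 0.0326 / 1.774×10^-6 = 3.930×10^6 Pa.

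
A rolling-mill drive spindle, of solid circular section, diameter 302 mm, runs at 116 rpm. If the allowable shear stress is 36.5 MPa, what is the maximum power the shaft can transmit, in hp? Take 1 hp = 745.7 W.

J = πd⁴/32 = π(0.302)⁴/32 = 8.166×10^-4 m⁴.
T_max = τ_allow·J/r = 3.65×10^7 × 8.166×10^-4 / 0.151 = 197400 N·m.
ω = 2π·116/60 = 12.15 rad/s, so P_max = T_max·ω = 2.398×10^6 W.

3220 hp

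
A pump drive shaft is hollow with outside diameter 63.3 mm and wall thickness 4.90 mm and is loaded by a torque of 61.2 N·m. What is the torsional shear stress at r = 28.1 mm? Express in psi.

323 psi

J = π(d_o⁴ − d_i⁴)/32 = π(0.0633⁴ − 0.0535⁴)/32 = 7.719×10^-7 m⁴.
Shear stress varies linearly with radius: τ = T·r/J = 61.20 × 0.0281 / 7.719×10^-7 = 2.228×10^6 Pa.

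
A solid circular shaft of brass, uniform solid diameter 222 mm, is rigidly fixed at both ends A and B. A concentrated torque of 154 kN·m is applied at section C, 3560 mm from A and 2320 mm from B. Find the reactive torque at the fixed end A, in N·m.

With uniform GJ and both ends fixed, compatibility θ_AC = θ_CB gives T_A·a = T_B·b, together with T_A + T_B = T₀.
T_A = T₀·b/(a+b) = 154000·2320/5880 = 60760 N·m; T_B = 93240 N·m.

60800 N·m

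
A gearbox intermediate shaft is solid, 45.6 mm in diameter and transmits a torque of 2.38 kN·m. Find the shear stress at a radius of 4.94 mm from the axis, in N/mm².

J = πd⁴/32 = π(0.0456)⁴/32 = 4.245×10^-7 m⁴.
Shear stress varies linearly with radius: τ = T·r/J = 2380 × 0.00494 / 4.245×10^-7 = 2.770×10^7 Pa.

27.7 N/mm²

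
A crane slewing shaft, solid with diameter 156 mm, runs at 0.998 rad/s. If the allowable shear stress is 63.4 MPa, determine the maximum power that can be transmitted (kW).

47.2 kW

J = πd⁴/32 = π(0.156)⁴/32 = 5.814×10^-5 m⁴.
T_max = τ_allow·J/r = 6.34×10^7 × 5.814×10^-5 / 0.0780 = 47260 N·m.
ω = 0.998 rad/s, so P_max = T_max·ω = 4.717×10^4 W.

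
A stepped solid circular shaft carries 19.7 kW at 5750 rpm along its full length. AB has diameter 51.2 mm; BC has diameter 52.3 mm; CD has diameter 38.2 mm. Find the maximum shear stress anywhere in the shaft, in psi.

434 psi

ω = 2π·5750/60 = 602.1 rad/s, so T = P/ω = 19.7×10³ / 602.1 = 32.72 N·m.
Under the same torque, τ_max = 16T/(πd³) is largest where d is smallest — segment CD (d = 38.2 mm).
τ_max = 16·32.72/(π·(0.0382)³) = 2.989×10^6 Pa.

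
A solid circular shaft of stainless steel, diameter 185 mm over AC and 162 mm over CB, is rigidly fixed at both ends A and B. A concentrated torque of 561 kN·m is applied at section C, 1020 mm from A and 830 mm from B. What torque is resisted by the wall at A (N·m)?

326000 N·m

Compatibility: T_A·a/J_AC = T_B·b/J_CB with T_A + T_B = T₀.
J_AC = 1.15×10^-4 m⁴, J_CB = 6.76×10^-5 m⁴, so T_A = T₀·(J_AC/a)/((J_AC/a)+(J_CB/b)) = 325700 N·m, T_B = 235300 N·m.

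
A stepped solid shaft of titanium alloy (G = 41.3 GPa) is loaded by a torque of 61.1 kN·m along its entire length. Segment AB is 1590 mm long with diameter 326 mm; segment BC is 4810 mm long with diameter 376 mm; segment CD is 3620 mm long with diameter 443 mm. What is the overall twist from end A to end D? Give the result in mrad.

J_AB = π(0.326)⁴/32 = 1.11×10^-3 m⁴; J_BC = π(0.376)⁴/32 = 1.96×10^-3 m⁴; J_CD = π(0.443)⁴/32 = 3.78×10^-3 m⁴.
θ = (T/G)·Σ L_i/J_i = (61100/41.3×10⁹)·(1.59/1.11×10^-3 + 4.81/1.96×10^-3 + 3.62/3.78×10^-3) = 7.164×10^-3 rad.

7.16 mrad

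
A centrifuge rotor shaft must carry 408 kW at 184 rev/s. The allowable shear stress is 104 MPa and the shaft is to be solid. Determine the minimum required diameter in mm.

ω = 2π·184 = 1156 rad/s, so T = P/ω = 408×10³ / 1156 = 352.9 N·m.
For a solid shaft τ_max = 16T/(πd³), so d = (16T/(π τ_allow))^(1/3) = (16·352.9/(π·1.04×10^8))^(1/3) = 0.02585 m.

25.9 mm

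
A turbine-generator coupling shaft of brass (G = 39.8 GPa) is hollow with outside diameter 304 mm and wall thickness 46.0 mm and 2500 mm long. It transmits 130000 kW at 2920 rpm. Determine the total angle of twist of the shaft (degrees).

2.39°

ω = 2π·2920/60 = 305.8 rad/s, so T = P/ω = 130000×10³ / 305.8 = 425100 N·m.
J = π(d_o⁴ − d_i⁴)/32 = π(0.304⁴ − 0.212⁴)/32 = 6.402×10^-4 m⁴.
θ = T·L/(G·J) = 425100 × 2.50 / (39.8×10⁹ × 6.402×10^-4) = 0.04171 rad.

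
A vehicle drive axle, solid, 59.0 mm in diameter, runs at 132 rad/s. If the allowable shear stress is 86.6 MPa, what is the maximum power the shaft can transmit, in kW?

J = πd⁴/32 = π(0.0590)⁴/32 = 1.190×10^-6 m⁴.
T_max = τ_allow·J/r = 8.66×10^7 × 1.190×10^-6 / 0.0295 = 3492 N·m.
ω = 132 rad/s, so P_max = T_max·ω = 4.610×10^5 W.

461 kW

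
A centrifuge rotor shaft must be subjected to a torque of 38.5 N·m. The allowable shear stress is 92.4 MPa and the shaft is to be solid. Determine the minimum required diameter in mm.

12.9 mm

For a solid shaft τ_max = 16T/(πd³), so d = (16T/(π τ_allow))^(1/3) = (16·38.50/(π·9.24×10^7))^(1/3) = 0.01285 m.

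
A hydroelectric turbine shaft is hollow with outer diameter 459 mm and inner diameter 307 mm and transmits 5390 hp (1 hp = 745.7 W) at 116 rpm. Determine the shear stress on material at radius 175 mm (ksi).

ω = 2π·116/60 = 12.15 rad/s, so T = P/ω = 5390×745.7 / 12.15 = 330900 N·m.
J = π(d_o⁴ − d_i⁴)/32 = π(0.459⁴ − 0.307⁴)/32 = 3.486×10^-3 m⁴.
Shear stress varies linearly with radius: τ = T·r/J = 330900 × 0.175 / 3.486×10^-3 = 1.661×10^7 Pa.

2.41 ksi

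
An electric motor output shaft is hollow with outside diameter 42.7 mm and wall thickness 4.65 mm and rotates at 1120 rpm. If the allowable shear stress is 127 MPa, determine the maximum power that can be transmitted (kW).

142 kW

J = π(d_o⁴ − d_i⁴)/32 = π(0.0427⁴ − 0.0334⁴)/32 = 2.042×10^-7 m⁴.
T_max = τ_allow·J/r = 1.27×10^8 × 2.042×10^-7 / 0.0214 = 1215 N·m.
ω = 2π·1120/60 = 117.3 rad/s, so P_max = T_max·ω = 1.425×10^5 W.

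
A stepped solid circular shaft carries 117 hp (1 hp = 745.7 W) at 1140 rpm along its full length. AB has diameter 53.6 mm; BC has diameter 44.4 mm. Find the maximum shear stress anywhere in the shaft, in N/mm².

ω = 2π·1140/60 = 119.4 rad/s, so T = P/ω = 117×745.7 / 119.4 = 730.8 N·m.
Under the same torque, τ_max = 16T/(πd³) is largest where d is smallest — segment BC (d = 44.4 mm).
τ_max = 16·730.8/(π·(0.0444)³) = 4.252×10^7 Pa.

42.5 N/mm²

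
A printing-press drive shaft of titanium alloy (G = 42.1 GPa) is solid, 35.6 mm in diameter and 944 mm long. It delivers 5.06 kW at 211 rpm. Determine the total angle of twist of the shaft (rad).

0.0326 rad

ω = 2π·211/60 = 22.10 rad/s, so T = P/ω = 5.06×10³ / 22.10 = 229.0 N·m.
J = πd⁴/32 = π(0.0356)⁴/32 = 1.577×10^-7 m⁴.
θ = T·L/(G·J) = 229.0 × 0.944 / (42.1×10⁹ × 1.577×10^-7) = 0.03256 rad.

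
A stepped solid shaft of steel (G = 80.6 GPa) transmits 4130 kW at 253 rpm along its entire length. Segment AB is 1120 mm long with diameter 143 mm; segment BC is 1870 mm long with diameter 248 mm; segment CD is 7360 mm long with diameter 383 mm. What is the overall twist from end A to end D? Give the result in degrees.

3.97°

ω = 2π·253/60 = 26.49 rad/s, so T = P/ω = 4130×10³ / 26.49 = 155900 N·m.
J_AB = π(0.143)⁴/32 = 4.11×10^-5 m⁴; J_BC = π(0.248)⁴/32 = 3.71×10^-4 m⁴; J_CD = π(0.383)⁴/32 = 2.11×10^-3 m⁴.
θ = (T/G)·Σ L_i/J_i = (155900/80.6×10⁹)·(1.12/4.11×10^-5 + 1.87/3.71×10^-4 + 7.36/2.11×10^-3) = 0.06924 rad.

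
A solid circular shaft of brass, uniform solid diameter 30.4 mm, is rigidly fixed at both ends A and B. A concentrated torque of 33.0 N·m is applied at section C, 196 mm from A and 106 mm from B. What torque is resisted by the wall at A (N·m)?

With uniform GJ and both ends fixed, compatibility θ_AC = θ_CB gives T_A·a = T_B·b, together with T_A + T_B = T₀.
T_A = T₀·b/(a+b) = 33.00·106/302.0 = 11.58 N·m; T_B = 21.42 N·m.

11.6 N·m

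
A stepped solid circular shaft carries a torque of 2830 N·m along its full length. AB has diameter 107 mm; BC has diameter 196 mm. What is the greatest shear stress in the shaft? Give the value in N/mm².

Under the same torque, τ_max = 16T/(πd³) is largest where d is smallest — segment AB (d = 107 mm).
τ_max = 16·2830/(π·(0.107)³) = 1.177×10^7 Pa.

11.8 N/mm²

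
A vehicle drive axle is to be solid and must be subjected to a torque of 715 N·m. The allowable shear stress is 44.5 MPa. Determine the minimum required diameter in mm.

43.4 mm

For a solid shaft τ_max = 16T/(πd³), so d = (16T/(π τ_allow))^(1/3) = (16·715.0/(π·4.45×10^7))^(1/3) = 0.04341 m.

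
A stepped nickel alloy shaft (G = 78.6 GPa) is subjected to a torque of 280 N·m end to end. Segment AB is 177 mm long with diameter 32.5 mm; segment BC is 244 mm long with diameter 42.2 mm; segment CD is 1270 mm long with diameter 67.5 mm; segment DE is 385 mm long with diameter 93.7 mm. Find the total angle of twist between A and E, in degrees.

J_AB = π(0.0325)⁴/32 = 1.10×10^-7 m⁴; J_BC = π(0.0422)⁴/32 = 3.11×10^-7 m⁴; J_CD = π(0.0675)⁴/32 = 2.04×10^-6 m⁴; J_DE = π(0.0937)⁴/32 = 7.57×10^-6 m⁴.
θ = (T/G)·Σ L_i/J_i = (280.0/78.6×10⁹)·(0.177/1.10×10^-7 + 0.244/3.11×10^-7 + 1.27/2.04×10^-6 + 0.385/7.57×10^-6) = 0.01095 rad.

0.627°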